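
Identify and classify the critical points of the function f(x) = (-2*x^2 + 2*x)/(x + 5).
f'(x) = 2*(-x^2 - 10*x + 5)/(x^2 + 10*x + 25)

Solve f'(x) = 0:
  f'(x) = -2*(x^2 + 10*x - 5)/(x + 5)^2; the denominator is positive wherever f is defined, so f'(x) = 0 ⇔ -2*x^2 - 20*x + 10 = 0.
  Factor: -2*x^2 - 20*x + 10 = -2*(x^2 + 10*x - 5); x^2 + 10*x - 5 = 0 has no rational roots; quadratic formula: x = (-10 ± √120)/2.
  ⇒ x = -sqrt(30) - 5 ≈ -10.4772, -5 + sqrt(30) ≈ 0.4772

f''(x) = -120/(x^3 + 15*x^2 + 75*x + 125)
Second-derivative test at each critical point:
  f''(-10.4772) = 0.7303 > 0 → local minimum
  f''(0.4772) = -0.7303 < 0 → local maximum

Critical points: x = -sqrt(30) - 5 ≈ -10.4772 (local minimum); x = -5 + sqrt(30) ≈ 0.4772 (local maximum)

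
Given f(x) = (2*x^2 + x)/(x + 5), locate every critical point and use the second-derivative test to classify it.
f'(x) = (2*x^2 + 20*x + 5)/(x^2 + 10*x + 25)

Solve f'(x) = 0:
  f'(x) = (2*x^2 + 20*x + 5)/(x + 5)^2; the denominator is positive wherever f is defined, so f'(x) = 0 ⇔ 2*x^2 + 20*x + 5 = 0.
  2*x^2 + 20*x + 5 = 0 has no rational roots; quadratic formula: x = (-20 ± √360)/4.
  ⇒ x = -5 - 3*sqrt(10)/2 ≈ -9.7434, -5 + 3*sqrt(10)/2 ≈ -0.2566

f''(x) = 90/(x^3 + 15*x^2 + 75*x + 125)
Second-derivative test at each critical point:
  f''(-9.7434) = -0.8433 < 0 → local maximum
  f''(-0.2566) = 0.8433 > 0 → local minimum

Critical points: x = -5 - 3*sqrt(10)/2 ≈ -9.7434 (local maximum); x = -5 + 3*sqrt(10)/2 ≈ -0.2566 (local minimum)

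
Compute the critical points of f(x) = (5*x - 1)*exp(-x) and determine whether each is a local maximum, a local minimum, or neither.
f'(x) = (6 - 5*x)*exp(-x)

Solve f'(x) = 0:
  f'(x) = (6 - 5*x)·exp(-x) and exp(-x) > 0 for every x, so f'(x) = 0 ⇔ 6 - 5*x = 0.
  6 - 5*x = 0.
  ⇒ x = 6/5

f''(x) = (5*x - 11)*exp(-x)
Second-derivative test at each critical point:
  f''(6/5) = -1.5060 < 0 → local maximum

Critical points: x = 6/5 (local maximum)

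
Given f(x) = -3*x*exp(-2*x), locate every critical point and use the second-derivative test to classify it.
f'(x) = 3*(2*x - 1)*exp(-2*x)

Solve f'(x) = 0:
  f'(x) = (6*x - 3)·exp(-2*x) and exp(-2*x) > 0 for every x, so f'(x) = 0 ⇔ 6*x - 3 = 0.
  Factor: 6*x - 3 = 3*(2*x - 1) = 0.
  ⇒ x = 1/2

f''(x) = 12*(1 - x)*exp(-2*x)
Second-derivative test at each critical point:
  f''(1/2) = 2.2073 > 0 → local minimum

Critical points: x = 1/2 (local minimum)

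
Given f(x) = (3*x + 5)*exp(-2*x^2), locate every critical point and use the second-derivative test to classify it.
f'(x) = (-4*x*(3*x + 5) + 3)*exp(-2*x^2)

Solve f'(x) = 0:
  f'(x) = (-12*x^2 - 20*x + 3)·exp(-2*x^2) and exp(-2*x^2) > 0 for every x, so f'(x) = 0 ⇔ -12*x^2 - 20*x + 3 = 0.
  12*x^2 + 20*x - 3 = 0 has no rational roots; quadratic formula: x = (-20 ± √544)/24.
  ⇒ x = -sqrt(34)/6 - 5/6 ≈ -1.8052, -5/6 + sqrt(34)/6 ≈ 0.1385

f''(x) = 4*(4*x^2*(3*x + 5) - 9*x - 5)*exp(-2*x^2)
Second-derivative test at each critical point:
  f''(-1.8052) = 0.0345 > 0 → local minimum
  f''(0.1385) = -22.4460 < 0 → local maximum

Critical points: x = -sqrt(34)/6 - 5/6 ≈ -1.8052 (local minimum); x = -5/6 + sqrt(34)/6 ≈ 0.1385 (local maximum)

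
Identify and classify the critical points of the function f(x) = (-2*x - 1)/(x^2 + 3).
f'(x) = 2*(x^2 + x - 3)/(x^4 + 6*x^2 + 9)

Solve f'(x) = 0:
  f'(x) = 2*(x^2 + x - 3)/(x^2 + 3)^2; the denominator is positive wherever f is defined, so f'(x) = 0 ⇔ 2*x^2 + 2*x - 6 = 0.
  Factor: 2*x^2 + 2*x - 6 = 2*(x^2 + x - 3); x^2 + x - 3 = 0 has no rational roots; quadratic formula: x = (-1 ± √13)/2.
  ⇒ x = -sqrt(13)/2 - 1/2 ≈ -2.3028, -1/2 + sqrt(13)/2 ≈ 1.3028

f''(x) = 2*(-4*x^2*(2*x + 1) + (6*x + 1)*(x^2 + 3))/(x^2 + 3)^3
Second-derivative test at each critical point:
  f''(-2.3028) = -0.1046 < 0 → local maximum
  f''(1.3028) = 0.3268 > 0 → local minimum

Critical points: x = -sqrt(13)/2 - 1/2 ≈ -2.3028 (local maximum); x = -1/2 + sqrt(13)/2 ≈ 1.3028 (local minimum)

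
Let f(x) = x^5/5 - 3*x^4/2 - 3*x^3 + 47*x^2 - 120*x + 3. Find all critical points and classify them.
f'(x) = x^4 - 6*x^3 - 9*x^2 + 94*x - 120

Solve f'(x) = 0:
  Factor: x^4 - 6*x^3 - 9*x^2 + 94*x - 120 = (x - 5)*(x - 3)*(x - 2)*(x + 4) = 0.
  ⇒ x = -4, 2, 3, 5

f''(x) = 4*x^3 - 18*x^2 - 18*x + 94
Second-derivative test at each critical point:
  f''(-4) = -378 < 0 → local maximum
  f''(2) = 18 > 0 → local minimum
  f''(3) = -14 < 0 → local maximum
  f''(5) = 54 > 0 → local minimum

Critical points: x = -4 (local maximum); x = 2 (local minimum); x = 3 (local maximum); x = 5 (local minimum)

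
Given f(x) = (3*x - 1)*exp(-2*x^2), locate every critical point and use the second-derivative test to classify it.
f'(x) = (-4*x*(3*x - 1) + 3)*exp(-2*x^2)

Solve f'(x) = 0:
  f'(x) = (-12*x^2 + 4*x + 3)·exp(-2*x^2) and exp(-2*x^2) > 0 for every x, so f'(x) = 0 ⇔ -12*x^2 + 4*x + 3 = 0.
  12*x^2 - 4*x - 3 = 0 has no rational roots; quadratic formula: x = (4 ± √160)/24.
  ⇒ x = 1/6 - sqrt(10)/6 ≈ -0.3604, 1/6 + sqrt(10)/6 ≈ 0.6937

f''(x) = 4*(4*x^2*(3*x - 1) - 9*x + 1)*exp(-2*x^2)
Second-derivative test at each critical point:
  f''(-0.3604) = 9.7556 > 0 → local minimum
  f''(0.6937) = -4.8313 < 0 → local maximum

Critical points: x = 1/6 - sqrt(10)/6 ≈ -0.3604 (local minimum); x = 1/6 + sqrt(10)/6 ≈ 0.6937 (local maximum)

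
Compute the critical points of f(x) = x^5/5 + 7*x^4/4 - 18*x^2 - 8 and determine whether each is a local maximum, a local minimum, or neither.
f'(x) = x*(x^3 + 7*x^2 - 36)

Solve f'(x) = 0:
  Factor: x^4 + 7*x^3 - 36*x = x*(x - 2)*(x + 3)*(x + 6) = 0.
  ⇒ x = -6, -3, 0, 2

f''(x) = 4*x^3 + 21*x^2 - 36
Second-derivative test at each critical point:
  f''(-6) = -144 < 0 → local maximum
  f''(-3) = 45 > 0 → local minimum
  f''(0) = -36 < 0 → local maximum
  f''(2) = 80 > 0 → local minimum

Critical points: x = -6 (local maximum); x = -3 (local minimum); x = 0 (local maximum); x = 2 (local minimum)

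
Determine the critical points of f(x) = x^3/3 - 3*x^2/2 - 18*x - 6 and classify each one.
f'(x) = x^2 - 3*x - 18

Solve f'(x) = 0:
  Factor: x^2 - 3*x - 18 = (x - 6)*(x + 3) = 0.
  ⇒ x = -3, 6

f''(x) = 2*x - 3
Second-derivative test at each critical point:
  f''(-3) = -9 < 0 → local maximum
  f''(6) = 9 > 0 → local minimum

Critical points: x = -3 (local maximum); x = 6 (local minimum)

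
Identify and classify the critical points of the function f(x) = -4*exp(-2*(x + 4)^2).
f'(x) = 16*(x + 4)*exp(-2*(x + 4)^2)

Solve f'(x) = 0:
  f'(x) = (16*x + 64)·exp(-2*(x + 4)^2) and exp(-2*(x + 4)^2) > 0 for every x, so f'(x) = 0 ⇔ 16*x + 64 = 0.
  Factor: 16*x + 64 = 16*(x + 4) = 0.
  ⇒ x = -4

f''(x) = 16*(1 - 4*(x + 4)^2)*exp(-2*(x + 4)^2)
Second-derivative test at each critical point:
  f''(-4) = 16 > 0 → local minimum

Critical points: x = -4 (local minimum)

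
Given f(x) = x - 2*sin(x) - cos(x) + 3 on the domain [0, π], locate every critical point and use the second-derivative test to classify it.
f'(x) = sin(x) - 2*cos(x) + 1

Solve f'(x) = 0 on [0, π]:
  f'(x) = 0 ⇔ sin(x) - 2*cos(x) = -1. Write the left side as R·cos(x + φ) with R = √((-2)² + (-1)²) = sqrt(5), cos φ = -2*sqrt(5)/5, sin φ = -sqrt(5)/5; then cos(x + φ) = -sqrt(5)/5. Solve for x and keep the solutions lying in [0, π].
  ⇒ x = atan(3/4) ≈ 0.6435

f''(x) = 2*sin(x) + cos(x)
Second-derivative test at each critical point:
  f''(0.6435) = 2 > 0 → local minimum

Critical points: x = atan(3/4) ≈ 0.6435 (local minimum)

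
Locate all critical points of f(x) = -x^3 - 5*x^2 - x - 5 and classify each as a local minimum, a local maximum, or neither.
f'(x) = -3*x^2 - 10*x - 1

Solve f'(x) = 0:
  3*x^2 + 10*x + 1 = 0 has no rational roots; quadratic formula: x = (-10 ± √88)/6.
  ⇒ x = -5/3 - sqrt(22)/3 ≈ -3.2301, -5/3 + sqrt(22)/3 ≈ -0.1032

f''(x) = -6*x - 10
Second-derivative test at each critical point:
  f''(-3.2301) = 9.3808 > 0 → local minimum
  f''(-0.1032) = -9.3808 < 0 → local maximum

Critical points: x = -5/3 - sqrt(22)/3 ≈ -3.2301 (local minimum); x = -5/3 + sqrt(22)/3 ≈ -0.1032 (local maximum)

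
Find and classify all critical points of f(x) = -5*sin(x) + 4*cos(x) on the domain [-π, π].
f'(x) = -4*sin(x) - 5*cos(x)

Solve f'(x) = 0 on [-π, π]:
  f'(x) = 0 ⇔ -5*cos(x) = 4*sin(x) ⇔ tan(x) = -5/4, i.e. x = arctan(-5/4) + nπ; keep the solutions lying in [-π, π].
  ⇒ x = -atan(5/4) ≈ -0.8961, pi - atan(5/4) ≈ 2.2455

f''(x) = 5*sin(x) - 4*cos(x)
Second-derivative test at each critical point:
  f''(-0.8961) = -6.4031 < 0 → local maximum
  f''(2.2455) = 6.4031 > 0 → local minimum

Critical points: x = -atan(5/4) ≈ -0.8961 (local maximum); x = pi - atan(5/4) ≈ 2.2455 (local minimum)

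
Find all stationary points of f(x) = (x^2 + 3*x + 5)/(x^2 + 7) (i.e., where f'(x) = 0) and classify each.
f'(x) = (-3*x^2 + 4*x + 21)/(x^4 + 14*x^2 + 49)

Solve f'(x) = 0:
  f'(x) = -(3*x^2 - 4*x - 21)/(x^2 + 7)^2; the denominator is positive wherever f is defined, so f'(x) = 0 ⇔ -3*x^2 + 4*x + 21 = 0.
  3*x^2 - 4*x - 21 = 0 has no rational roots; quadratic formula: x = (4 ± √268)/6.
  ⇒ x = 2/3 - sqrt(67)/3 ≈ -2.0618, 2/3 + sqrt(67)/3 ≈ 3.3951

f''(x) = 2*(3*x^3 - 6*x^2 - 63*x + 14)/(x^6 + 21*x^4 + 147*x^2 + 343)
Second-derivative test at each critical point:
  f''(-2.0618) = 0.1293 > 0 → local minimum
  f''(3.3951) = -0.0477 < 0 → local maximum

Critical points: x = 2/3 - sqrt(67)/3 ≈ -2.0618 (local minimum); x = 2/3 + sqrt(67)/3 ≈ 3.3951 (local maximum)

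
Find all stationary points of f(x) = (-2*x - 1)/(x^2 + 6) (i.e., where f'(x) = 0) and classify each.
f'(x) = 2*(x^2 + x - 6)/(x^4 + 12*x^2 + 36)

Solve f'(x) = 0:
  f'(x) = 2*(x - 2)*(x + 3)/(x^2 + 6)^2; the denominator is positive wherever f is defined, so f'(x) = 0 ⇔ 2*x^2 + 2*x - 12 = 0.
  Factor: 2*x^2 + 2*x - 12 = 2*(x - 2)*(x + 3) = 0.
  ⇒ x = -3, 2

f''(x) = 2*(-4*x^2*(2*x + 1) + (6*x + 1)*(x^2 + 6))/(x^2 + 6)^3
Second-derivative test at each critical point:
  f''(-3) = -2/45 < 0 → local maximum
  f''(2) = 1/10 > 0 → local minimum

Critical points: x = -3 (local maximum); x = 2 (local minimum)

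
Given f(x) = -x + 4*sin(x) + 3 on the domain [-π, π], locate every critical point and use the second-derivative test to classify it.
f'(x) = 4*cos(x) - 1

Solve f'(x) = 0 on [-π, π]:
  f'(x) = 0 ⇔ cos(x) = 1/4, i.e. x = ±arccos(1/4) + 2nπ; keep the solutions lying in [-π, π].
  ⇒ x = -acos(1/4) ≈ -1.3181, acos(1/4) ≈ 1.3181

f''(x) = -4*sin(x)
Second-derivative test at each critical point:
  f''(-1.3181) = 3.8730 > 0 → local minimum
  f''(1.3181) = -3.8730 < 0 → local maximum

Critical points: x = -acos(1/4) ≈ -1.3181 (local minimum); x = acos(1/4) ≈ 1.3181 (local maximum)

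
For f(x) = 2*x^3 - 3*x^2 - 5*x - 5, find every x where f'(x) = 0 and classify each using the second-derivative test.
f'(x) = 6*x^2 - 6*x - 5

Solve f'(x) = 0:
  6*x^2 - 6*x - 5 = 0 has no rational roots; quadratic formula: x = (6 ± √156)/12.
  ⇒ x = 1/2 - sqrt(39)/6 ≈ -0.5408, 1/2 + sqrt(39)/6 ≈ 1.5408

f''(x) = 12*x - 6
Second-derivative test at each critical point:
  f''(-0.5408) = -12.4900 < 0 → local maximum
  f''(1.5408) = 12.4900 > 0 → local minimum

Critical points: x = 1/2 - sqrt(39)/6 ≈ -0.5408 (local maximum); x = 1/2 + sqrt(39)/6 ≈ 1.5408 (local minimum)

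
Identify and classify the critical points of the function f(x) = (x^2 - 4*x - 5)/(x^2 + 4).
f'(x) = 2*(2*x^2 + 9*x - 8)/(x^4 + 8*x^2 + 16)

Solve f'(x) = 0:
  f'(x) = 2*(2*x^2 + 9*x - 8)/(x^2 + 4)^2; the denominator is positive wherever f is defined, so f'(x) = 0 ⇔ 4*x^2 + 18*x - 16 = 0.
  Factor: 4*x^2 + 18*x - 16 = 2*(2*x^2 + 9*x - 8); 2*x^2 + 9*x - 8 = 0 has no rational roots; quadratic formula: x = (-9 ± √145)/4.
  ⇒ x = -sqrt(145)/4 - 9/4 ≈ -5.2604, -9/4 + sqrt(145)/4 ≈ 0.7604

f''(x) = 2*(-4*x^3 - 27*x^2 + 48*x + 36)/(x^6 + 12*x^4 + 48*x^2 + 64)
Second-derivative test at each critical point:
  f''(-5.2604) = -0.0240 < 0 → local maximum
  f''(0.7604) = 1.1490 > 0 → local minimum

Critical points: x = -sqrt(145)/4 - 9/4 ≈ -5.2604 (local maximum); x = -9/4 + sqrt(145)/4 ≈ 0.7604 (local minimum)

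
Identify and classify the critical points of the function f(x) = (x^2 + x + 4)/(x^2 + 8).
f'(x) = (-x^2 + 8*x + 8)/(x^4 + 16*x^2 + 64)

Solve f'(x) = 0:
  f'(x) = -(x^2 - 8*x - 8)/(x^2 + 8)^2; the denominator is positive wherever f is defined, so f'(x) = 0 ⇔ -x^2 + 8*x + 8 = 0.
  x^2 - 8*x - 8 = 0 has no rational roots; quadratic formula: x = (8 ± √96)/2.
  ⇒ x = 4 - 2*sqrt(6) ≈ -0.8990, 4 + 2*sqrt(6) ≈ 8.8990

f''(x) = 2*(x^3 - 12*x^2 - 24*x + 32)/(x^6 + 24*x^4 + 192*x^2 + 512)
Second-derivative test at each critical point:
  f''(-0.8990) = 0.1263 > 0 → local minimum
  f''(8.8990) = -0.0013 < 0 → local maximum

Critical points: x = 4 - 2*sqrt(6) ≈ -0.8990 (local minimum); x = 4 + 2*sqrt(6) ≈ 8.8990 (local maximum)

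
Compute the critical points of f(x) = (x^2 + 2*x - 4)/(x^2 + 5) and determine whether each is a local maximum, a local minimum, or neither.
f'(x) = 2*(-x^2 + 9*x + 5)/(x^4 + 10*x^2 + 25)

Solve f'(x) = 0:
  f'(x) = -2*(x^2 - 9*x - 5)/(x^2 + 5)^2; the denominator is positive wherever f is defined, so f'(x) = 0 ⇔ -2*x^2 + 18*x + 10 = 0.
  Factor: -2*x^2 + 18*x + 10 = -2*(x^2 - 9*x - 5); x^2 - 9*x - 5 = 0 has no rational roots; quadratic formula: x = (9 ± √101)/2.
  ⇒ x = 9/2 - sqrt(101)/2 ≈ -0.5249, 9/2 + sqrt(101)/2 ≈ 9.5249

f''(x) = 2*(2*x^3 - 27*x^2 - 30*x + 45)/(x^6 + 15*x^4 + 75*x^2 + 125)
Second-derivative test at each critical point:
  f''(-0.5249) = 0.7222 > 0 → local minimum
  f''(9.5249) = -0.0022 < 0 → local maximum

Critical points: x = 9/2 - sqrt(101)/2 ≈ -0.5249 (local minimum); x = 9/2 + sqrt(101)/2 ≈ 9.5249 (local maximum)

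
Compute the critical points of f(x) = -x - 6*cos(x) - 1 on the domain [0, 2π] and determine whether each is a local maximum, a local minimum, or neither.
f'(x) = 6*sin(x) - 1

Solve f'(x) = 0 on [0, 2π]:
  f'(x) = 0 ⇔ sin(x) = 1/6, i.e. x = arcsin(1/6) + 2nπ or x = π − arcsin(1/6) + 2nπ; keep the solutions lying in [0, 2π].
  ⇒ x = asin(1/6) ≈ 0.1674, pi - asin(1/6) ≈ 2.9741

f''(x) = 6*cos(x)
Second-derivative test at each critical point:
  f''(0.1674) = 5.9161 > 0 → local minimum
  f''(2.9741) = -5.9161 < 0 → local maximum

Critical points: x = asin(1/6) ≈ 0.1674 (local minimum); x = pi - asin(1/6) ≈ 2.9741 (local maximum)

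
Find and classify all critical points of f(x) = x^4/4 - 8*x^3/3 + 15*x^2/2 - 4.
f'(x) = x*(x^2 - 8*x + 15)

Solve f'(x) = 0:
  Factor: x^3 - 8*x^2 + 15*x = x*(x - 5)*(x - 3) = 0.
  ⇒ x = 0, 3, 5

f''(x) = 3*x^2 - 16*x + 15
Second-derivative test at each critical point:
  f''(0) = 15 > 0 → local minimum
  f''(3) = -6 < 0 → local maximum
  f''(5) = 10 > 0 → local minimum

Critical points: x = 0 (local minimum); x = 3 (local maximum); x = 5 (local minimum)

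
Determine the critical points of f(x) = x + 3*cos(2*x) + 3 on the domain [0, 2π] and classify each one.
f'(x) = 1 - 6*sin(2*x)

Solve f'(x) = 0 on [0, 2π]:
  f'(x) = 0 ⇔ sin(2*x) = 1/6, i.e. 2*x = arcsin(1/6) + 2nπ or 2*x = π − arcsin(1/6) + 2nπ; keep the solutions lying in [0, 2π].
  ⇒ x = asin(1/6)/2 ≈ 0.0837, -asin(1/6)/2 + pi/2 ≈ 1.4871, asin(1/6)/2 + pi ≈ 3.2253, -asin(1/6)/2 + 3*pi/2 ≈ 4.6287

f''(x) = -12*cos(2*x)
Second-derivative test at each critical point:
  f''(0.0837) = -11.8322 < 0 → local maximum
  f''(1.4871) = 11.8322 > 0 → local minimum
  f''(3.2253) = -11.8322 < 0 → local maximum
  f''(4.6287) = 11.8322 > 0 → local minimum

Critical points: x = asin(1/6)/2 ≈ 0.0837 (local maximum); x = -asin(1/6)/2 + pi/2 ≈ 1.4871 (local minimum); x = asin(1/6)/2 + pi ≈ 3.2253 (local maximum); x = -asin(1/6)/2 + 3*pi/2 ≈ 4.6287 (local minimum)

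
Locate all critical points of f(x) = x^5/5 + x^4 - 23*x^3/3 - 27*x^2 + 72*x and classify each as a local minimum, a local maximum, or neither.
f'(x) = x^4 + 4*x^3 - 23*x^2 - 54*x + 72

Solve f'(x) = 0:
  Factor: x^4 + 4*x^3 - 23*x^2 - 54*x + 72 = (x - 4)*(x - 1)*(x + 3)*(x + 6) = 0.
  ⇒ x = -6, -3, 1, 4

f''(x) = 4*x^3 + 12*x^2 - 46*x - 54
Second-derivative test at each critical point:
  f''(-6) = -210 < 0 → local maximum
  f''(-3) = 84 > 0 → local minimum
  f''(1) = -84 < 0 → local maximum
  f''(4) = 210 > 0 → local minimum

Critical points: x = -6 (local maximum); x = -3 (local minimum); x = 1 (local maximum); x = 4 (local minimum)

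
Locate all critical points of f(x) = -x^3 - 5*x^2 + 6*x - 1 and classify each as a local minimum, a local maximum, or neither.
f'(x) = -3*x^2 - 10*x + 6

Solve f'(x) = 0:
  3*x^2 + 10*x - 6 = 0 has no rational roots; quadratic formula: x = (-10 ± √172)/6.
  ⇒ x = -sqrt(43)/3 - 5/3 ≈ -3.8525, -5/3 + sqrt(43)/3 ≈ 0.5191

f''(x) = -6*x - 10
Second-derivative test at each critical point:
  f''(-3.8525) = 13.1149 > 0 → local minimum
  f''(0.5191) = -13.1149 < 0 → local maximum

Critical points: x = -sqrt(43)/3 - 5/3 ≈ -3.8525 (local minimum); x = -5/3 + sqrt(43)/3 ≈ 0.5191 (local maximum)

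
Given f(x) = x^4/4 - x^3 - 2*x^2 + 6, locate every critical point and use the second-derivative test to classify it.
f'(x) = x*(x^2 - 3*x - 4)

Solve f'(x) = 0:
  Factor: x^3 - 3*x^2 - 4*x = x*(x - 4)*(x + 1) = 0.
  ⇒ x = -1, 0, 4

f''(x) = 3*x^2 - 6*x - 4
Second-derivative test at each critical point:
  f''(-1) = 5 > 0 → local minimum
  f''(0) = -4 < 0 → local maximum
  f''(4) = 20 > 0 → local minimum

Critical points: x = -1 (local minimum); x = 0 (local maximum); x = 4 (local minimum)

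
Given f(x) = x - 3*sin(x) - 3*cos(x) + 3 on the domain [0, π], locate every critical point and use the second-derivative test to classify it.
f'(x) = -3*sqrt(2)*cos(x + pi/4) + 1

Solve f'(x) = 0 on [0, π]:
  f'(x) = 0 ⇔ 3*sin(x) - 3*cos(x) = -1. Write the left side as R·cos(x + φ) with R = √((-3)² + (-3)²) = 3*sqrt(2), cos φ = -sqrt(2)/2, sin φ = -sqrt(2)/2; then cos(x + φ) = -sqrt(2)/6. Solve for x and keep the solutions lying in [0, π].
  ⇒ x = atan((-1 + sqrt(17))/(1 + sqrt(17))) ≈ 0.5475

f''(x) = 3*sqrt(2)*sin(x + pi/4)
Second-derivative test at each critical point:
  f''(0.5475) = 4.1231 > 0 → local minimum

Critical points: x = atan((-1 + sqrt(17))/(1 + sqrt(17))) ≈ 0.5475 (local minimum)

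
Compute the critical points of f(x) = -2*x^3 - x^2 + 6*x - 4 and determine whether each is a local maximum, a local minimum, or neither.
f'(x) = -6*x^2 - 2*x + 6

Solve f'(x) = 0:
  Factor: -6*x^2 - 2*x + 6 = -2*(3*x^2 + x - 3); 3*x^2 + x - 3 = 0 has no rational roots; quadratic formula: x = (-1 ± √37)/6.
  ⇒ x = -sqrt(37)/6 - 1/6 ≈ -1.1805, -1/6 + sqrt(37)/6 ≈ 0.8471

f''(x) = -12*x - 2
Second-derivative test at each critical point:
  f''(-1.1805) = 12.1655 > 0 → local minimum
  f''(0.8471) = -12.1655 < 0 → local maximum

Critical points: x = -sqrt(37)/6 - 1/6 ≈ -1.1805 (local minimum); x = -1/6 + sqrt(37)/6 ≈ 0.8471 (local maximum)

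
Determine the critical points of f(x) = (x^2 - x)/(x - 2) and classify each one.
f'(x) = (x^2 - 4*x + 2)/(x^2 - 4*x + 4)

Solve f'(x) = 0:
  f'(x) = (x^2 - 4*x + 2)/(x - 2)^2; the denominator is positive wherever f is defined, so f'(x) = 0 ⇔ x^2 - 4*x + 2 = 0.
  x^2 - 4*x + 2 = 0 has no rational roots; quadratic formula: x = (4 ± √8)/2.
  ⇒ x = 2 - sqrt(2) ≈ 0.5858, sqrt(2) + 2 ≈ 3.4142

f''(x) = 4/(x^3 - 6*x^2 + 12*x - 8)
Second-derivative test at each critical point:
  f''(0.5858) = -1.4142 < 0 → local maximum
  f''(3.4142) = 1.4142 > 0 → local minimum

Critical points: x = 2 - sqrt(2) ≈ 0.5858 (local maximum); x = sqrt(2) + 2 ≈ 3.4142 (local minimum)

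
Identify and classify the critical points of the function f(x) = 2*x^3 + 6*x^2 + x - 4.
f'(x) = 6*x^2 + 12*x + 1

Solve f'(x) = 0:
  6*x^2 + 12*x + 1 = 0 has no rational roots; quadratic formula: x = (-12 ± √120)/12.
  ⇒ x = -1 - sqrt(30)/6 ≈ -1.9129, -1 + sqrt(30)/6 ≈ -0.0871

f''(x) = 12*x + 12
Second-derivative test at each critical point:
  f''(-1.9129) = -10.9545 < 0 → local maximum
  f''(-0.0871) = 10.9545 > 0 → local minimum

Critical points: x = -1 - sqrt(30)/6 ≈ -1.9129 (local maximum); x = -1 + sqrt(30)/6 ≈ -0.0871 (local minimum)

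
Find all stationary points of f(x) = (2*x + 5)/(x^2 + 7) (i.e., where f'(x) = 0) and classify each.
f'(x) = 2*(-x^2 - 5*x + 7)/(x^4 + 14*x^2 + 49)

Solve f'(x) = 0:
  f'(x) = -2*(x^2 + 5*x - 7)/(x^2 + 7)^2; the denominator is positive wherever f is defined, so f'(x) = 0 ⇔ -2*x^2 - 10*x + 14 = 0.
  Factor: -2*x^2 - 10*x + 14 = -2*(x^2 + 5*x - 7); x^2 + 5*x - 7 = 0 has no rational roots; quadratic formula: x = (-5 ± √53)/2.
  ⇒ x = -sqrt(53)/2 - 5/2 ≈ -6.1401, -5/2 + sqrt(53)/2 ≈ 1.1401

f''(x) = 2*(4*x^2*(2*x + 5) - (6*x + 5)*(x^2 + 7))/(x^2 + 7)^3
Second-derivative test at each critical point:
  f''(-6.1401) = 0.0073 > 0 → local minimum
  f''(1.1401) = -0.2114 < 0 → local maximum

Critical points: x = -sqrt(53)/2 - 5/2 ≈ -6.1401 (local minimum); x = -5/2 + sqrt(53)/2 ≈ 1.1401 (local maximum)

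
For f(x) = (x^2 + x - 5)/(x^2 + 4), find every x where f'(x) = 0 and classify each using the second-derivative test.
f'(x) = (-x^2 + 18*x + 4)/(x^4 + 8*x^2 + 16)

Solve f'(x) = 0:
  f'(x) = -(x^2 - 18*x - 4)/(x^2 + 4)^2; the denominator is positive wherever f is defined, so f'(x) = 0 ⇔ -x^2 + 18*x + 4 = 0.
  x^2 - 18*x - 4 = 0 has no rational roots; quadratic formula: x = (18 ± √340)/2.
  ⇒ x = 9 - sqrt(85) ≈ -0.2195, 9 + sqrt(85) ≈ 18.2195

f''(x) = 2*(x^3 - 27*x^2 - 12*x + 36)/(x^6 + 12*x^4 + 48*x^2 + 64)
Second-derivative test at each critical point:
  f''(-0.2195) = 1.1252 > 0 → local minimum
  f''(18.2195) = -1.634e-04 < 0 → local maximum

Critical points: x = 9 - sqrt(85) ≈ -0.2195 (local minimum); x = 9 + sqrt(85) ≈ 18.2195 (local maximum)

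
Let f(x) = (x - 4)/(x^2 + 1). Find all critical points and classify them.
f'(x) = (x^2 - 2*x*(x - 4) + 1)/(x^2 + 1)^2

Solve f'(x) = 0:
  f'(x) = -(x^2 - 8*x - 1)/(x^2 + 1)^2; the denominator is positive wherever f is defined, so f'(x) = 0 ⇔ -x^2 + 8*x + 1 = 0.
  x^2 - 8*x - 1 = 0 has no rational roots; quadratic formula: x = (8 ± √68)/2.
  ⇒ x = 4 - sqrt(17) ≈ -0.1231, 4 + sqrt(17) ≈ 8.1231

f''(x) = 2*(4*x^2*(x - 4) + (4 - 3*x)*(x^2 + 1))/(x^2 + 1)^3
Second-derivative test at each critical point:
  f''(-0.1231) = 8.0018 > 0 → local minimum
  f''(8.1231) = -0.0018 < 0 → local maximum

Critical points: x = 4 - sqrt(17) ≈ -0.1231 (local minimum); x = 4 + sqrt(17) ≈ 8.1231 (local maximum)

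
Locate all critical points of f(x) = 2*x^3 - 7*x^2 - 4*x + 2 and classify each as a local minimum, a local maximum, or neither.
f'(x) = 6*x^2 - 14*x - 4

Solve f'(x) = 0:
  Factor: 6*x^2 - 14*x - 4 = 2*(3*x^2 - 7*x - 2); 3*x^2 - 7*x - 2 = 0 has no rational roots; quadratic formula: x = (7 ± √73)/6.
  ⇒ x = 7/6 - sqrt(73)/6 ≈ -0.2573, 7/6 + sqrt(73)/6 ≈ 2.5907

f''(x) = 12*x - 14
Second-derivative test at each critical point:
  f''(-0.2573) = -17.0880 < 0 → local maximum
  f''(2.5907) = 17.0880 > 0 → local minimum

Critical points: x = 7/6 - sqrt(73)/6 ≈ -0.2573 (local maximum); x = 7/6 + sqrt(73)/6 ≈ 2.5907 (local minimum)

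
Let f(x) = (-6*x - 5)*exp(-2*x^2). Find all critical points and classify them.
f'(x) = 2*(2*x*(6*x + 5) - 3)*exp(-2*x^2)

Solve f'(x) = 0:
  f'(x) = (24*x^2 + 20*x - 6)·exp(-2*x^2) and exp(-2*x^2) > 0 for every x, so f'(x) = 0 ⇔ 24*x^2 + 20*x - 6 = 0.
  Factor: 24*x^2 + 20*x - 6 = 2*(12*x^2 + 10*x - 3); 12*x^2 + 10*x - 3 = 0 has no rational roots; quadratic formula: x = (-10 ± √244)/24.
  ⇒ x = -sqrt(61)/12 - 5/12 ≈ -1.0675, -5/12 + sqrt(61)/12 ≈ 0.2342

f''(x) = 4*(-24*x^3 - 20*x^2 + 18*x + 5)*exp(-2*x^2)
Second-derivative test at each critical point:
  f''(-1.0675) = -3.1980 < 0 → local maximum
  f''(0.2342) = 27.9955 > 0 → local minimum

Critical points: x = -sqrt(61)/12 - 5/12 ≈ -1.0675 (local maximum); x = -5/12 + sqrt(61)/12 ≈ 0.2342 (local minimum)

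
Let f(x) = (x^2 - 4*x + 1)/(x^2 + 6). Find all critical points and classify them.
f'(x) = 2*(2*x^2 + 5*x - 12)/(x^4 + 12*x^2 + 36)

Solve f'(x) = 0:
  f'(x) = 2*(x + 4)*(2*x - 3)/(x^2 + 6)^2; the denominator is positive wherever f is defined, so f'(x) = 0 ⇔ 4*x^2 + 10*x - 24 = 0.
  Factor: 4*x^2 + 10*x - 24 = 2*(x + 4)*(2*x - 3) = 0.
  ⇒ x = -4, 3/2

f''(x) = 2*(-4*x^3 - 15*x^2 + 72*x + 30)/(x^6 + 18*x^4 + 108*x^2 + 216)
Second-derivative test at each critical point:
  f''(-4) = -1/22 < 0 → local maximum
  f''(3/2) = 32/99 > 0 → local minimum

Critical points: x = -4 (local maximum); x = 3/2 (local minimum)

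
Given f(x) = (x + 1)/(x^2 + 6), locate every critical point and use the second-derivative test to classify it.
f'(x) = (x^2 - 2*x*(x + 1) + 6)/(x^2 + 6)^2

Solve f'(x) = 0:
  f'(x) = -(x^2 + 2*x - 6)/(x^2 + 6)^2; the denominator is positive wherever f is defined, so f'(x) = 0 ⇔ -x^2 - 2*x + 6 = 0.
  x^2 + 2*x - 6 = 0 has no rational roots; quadratic formula: x = (-2 ± √28)/2.
  ⇒ x = -sqrt(7) - 1 ≈ -3.6458, -1 + sqrt(7) ≈ 1.6458

f''(x) = 2*(4*x^2*(x + 1) - (3*x + 1)*(x^2 + 6))/(x^2 + 6)^3
Second-derivative test at each critical point:
  f''(-3.6458) = 0.0142 > 0 → local minimum
  f''(1.6458) = -0.0698 < 0 → local maximum

Critical points: x = -sqrt(7) - 1 ≈ -3.6458 (local minimum); x = -1 + sqrt(7) ≈ 1.6458 (local maximum)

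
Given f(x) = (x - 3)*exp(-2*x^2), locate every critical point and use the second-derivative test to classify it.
f'(x) = (-4*x*(x - 3) + 1)*exp(-2*x^2)

Solve f'(x) = 0:
  f'(x) = (-4*x^2 + 12*x + 1)·exp(-2*x^2) and exp(-2*x^2) > 0 for every x, so f'(x) = 0 ⇔ -4*x^2 + 12*x + 1 = 0.
  4*x^2 - 12*x - 1 = 0 has no rational roots; quadratic formula: x = (12 ± √160)/8.
  ⇒ x = 3/2 - sqrt(10)/2 ≈ -0.0811, 3/2 + sqrt(10)/2 ≈ 3.0811

f''(x) = 4*(4*x^2*(x - 3) - 3*x + 3)*exp(-2*x^2)
Second-derivative test at each critical point:
  f''(-0.0811) = 12.4837 > 0 → local minimum
  f''(3.0811) = -7.181e-08 < 0 → local maximum

Critical points: x = 3/2 - sqrt(10)/2 ≈ -0.0811 (local minimum); x = 3/2 + sqrt(10)/2 ≈ 3.0811 (local maximum)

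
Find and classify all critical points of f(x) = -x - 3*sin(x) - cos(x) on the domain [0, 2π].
f'(x) = sin(x) - 3*cos(x) - 1

Solve f'(x) = 0 on [0, 2π]:
  f'(x) = 0 ⇔ sin(x) - 3*cos(x) = 1. Write the left side as R·cos(x + φ) with R = √((-3)² + (-1)²) = sqrt(10), cos φ = -3*sqrt(10)/10, sin φ = -sqrt(10)/10; then cos(x + φ) = sqrt(10)/10. Solve for x and keep the solutions lying in [0, 2π].
  ⇒ x = pi/2 ≈ 1.5708, atan(4/3) + pi ≈ 4.0689

f''(x) = 3*sin(x) + cos(x)
Second-derivative test at each critical point:
  f''(1.5708) = 3 > 0 → local minimum
  f''(4.0689) = -3 < 0 → local maximum

Critical points: x = pi/2 ≈ 1.5708 (local minimum); x = atan(4/3) + pi ≈ 4.0689 (local maximum)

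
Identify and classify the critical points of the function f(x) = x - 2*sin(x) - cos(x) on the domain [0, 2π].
f'(x) = sin(x) - 2*cos(x) + 1

Solve f'(x) = 0 on [0, 2π]:
  f'(x) = 0 ⇔ sin(x) - 2*cos(x) = -1. Write the left side as R·cos(x + φ) with R = √((-2)² + (-1)²) = sqrt(5), cos φ = -2*sqrt(5)/5, sin φ = -sqrt(5)/5; then cos(x + φ) = -sqrt(5)/5. Solve for x and keep the solutions lying in [0, 2π].
  ⇒ x = atan(3/4) ≈ 0.6435, 3*pi/2 ≈ 4.7124

f''(x) = 2*sin(x) + cos(x)
Second-derivative test at each critical point:
  f''(0.6435) = 2 > 0 → local minimum
  f''(4.7124) = -2 < 0 → local maximum

Critical points: x = atan(3/4) ≈ 0.6435 (local minimum); x = 3*pi/2 ≈ 4.7124 (local maximum)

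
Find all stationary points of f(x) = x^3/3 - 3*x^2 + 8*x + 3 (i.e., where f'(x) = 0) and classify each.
f'(x) = x^2 - 6*x + 8

Solve f'(x) = 0:
  Factor: x^2 - 6*x + 8 = (x - 4)*(x - 2) = 0.
  ⇒ x = 2, 4

f''(x) = 2*x - 6
Second-derivative test at each critical point:
  f''(2) = -2 < 0 → local maximum
  f''(4) = 2 > 0 → local minimum

Critical points: x = 2 (local maximum); x = 4 (local minimum)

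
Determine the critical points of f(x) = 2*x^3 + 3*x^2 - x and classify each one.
f'(x) = 6*x^2 + 6*x - 1

Solve f'(x) = 0:
  6*x^2 + 6*x - 1 = 0 has no rational roots; quadratic formula: x = (-6 ± √60)/12.
  ⇒ x = -sqrt(15)/6 - 1/2 ≈ -1.1455, -1/2 + sqrt(15)/6 ≈ 0.1455

f''(x) = 12*x + 6
Second-derivative test at each critical point:
  f''(-1.1455) = -7.7460 < 0 → local maximum
  f''(0.1455) = 7.7460 > 0 → local minimum

Critical points: x = -sqrt(15)/6 - 1/2 ≈ -1.1455 (local maximum); x = -1/2 + sqrt(15)/6 ≈ 0.1455 (local minimum)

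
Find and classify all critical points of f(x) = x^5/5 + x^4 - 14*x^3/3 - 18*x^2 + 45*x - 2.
f'(x) = x^4 + 4*x^3 - 14*x^2 - 36*x + 45

Solve f'(x) = 0:
  Factor: x^4 + 4*x^3 - 14*x^2 - 36*x + 45 = (x - 3)*(x - 1)*(x + 3)*(x + 5) = 0.
  ⇒ x = -5, -3, 1, 3

f''(x) = 4*x^3 + 12*x^2 - 28*x - 36
Second-derivative test at each critical point:
  f''(-5) = -96 < 0 → local maximum
  f''(-3) = 48 > 0 → local minimum
  f''(1) = -48 < 0 → local maximum
  f''(3) = 96 > 0 → local minimum

Critical points: x = -5 (local maximum); x = -3 (local minimum); x = 1 (local maximum); x = 3 (local minimum)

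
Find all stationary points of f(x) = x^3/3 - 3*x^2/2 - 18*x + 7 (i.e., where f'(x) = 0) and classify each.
f'(x) = x^2 - 3*x - 18

Solve f'(x) = 0:
  Factor: x^2 - 3*x - 18 = (x - 6)*(x + 3) = 0.
  ⇒ x = -3, 6

f''(x) = 2*x - 3
Second-derivative test at each critical point:
  f''(-3) = -9 < 0 → local maximum
  f''(6) = 9 > 0 → local minimum

Critical points: x = -3 (local maximum); x = 6 (local minimum)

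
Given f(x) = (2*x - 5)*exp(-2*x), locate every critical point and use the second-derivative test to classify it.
f'(x) = 4*(3 - x)*exp(-2*x)

Solve f'(x) = 0:
  f'(x) = (12 - 4*x)·exp(-2*x) and exp(-2*x) > 0 for every x, so f'(x) = 0 ⇔ 12 - 4*x = 0.
  Factor: 12 - 4*x = -4*(x - 3) = 0.
  ⇒ x = 3

f''(x) = 4*(2*x - 7)*exp(-2*x)
Second-derivative test at each critical point:
  f''(3) = -0.0099 < 0 → local maximum

Critical points: x = 3 (local maximum)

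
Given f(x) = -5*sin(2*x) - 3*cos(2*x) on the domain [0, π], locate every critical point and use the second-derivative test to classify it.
f'(x) = 6*sin(2*x) - 10*cos(2*x)

Solve f'(x) = 0 on [0, π]:
  f'(x) = 0 ⇔ -5*cos(2*x) = -3*sin(2*x) ⇔ tan(2*x) = 5/3, i.e. 2*x = arctan(5/3) + nπ; keep the solutions lying in [0, π].
  ⇒ x = atan(5/3)/2 ≈ 0.5152, atan(5/3)/2 + pi/2 ≈ 2.0860

f''(x) = 20*sin(2*x) + 12*cos(2*x)
Second-derivative test at each critical point:
  f''(0.5152) = 23.3238 > 0 → local minimum
  f''(2.0860) = -23.3238 < 0 → local maximum

Critical points: x = atan(5/3)/2 ≈ 0.5152 (local minimum); x = atan(5/3)/2 + pi/2 ≈ 2.0860 (local maximum)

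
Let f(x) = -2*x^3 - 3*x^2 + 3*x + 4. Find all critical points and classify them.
f'(x) = -6*x^2 - 6*x + 3

Solve f'(x) = 0:
  Factor: -6*x^2 - 6*x + 3 = -3*(2*x^2 + 2*x - 1); 2*x^2 + 2*x - 1 = 0 has no rational roots; quadratic formula: x = (-2 ± √12)/4.
  ⇒ x = -sqrt(3)/2 - 1/2 ≈ -1.3660, -1/2 + sqrt(3)/2 ≈ 0.3660

f''(x) = -12*x - 6
Second-derivative test at each critical point:
  f''(-1.3660) = 10.3923 > 0 → local minimum
  f''(0.3660) = -10.3923 < 0 → local maximum

Critical points: x = -sqrt(3)/2 - 1/2 ≈ -1.3660 (local minimum); x = -1/2 + sqrt(3)/2 ≈ 0.3660 (local maximum)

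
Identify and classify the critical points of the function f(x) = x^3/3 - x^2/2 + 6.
f'(x) = x*(x - 1)

Solve f'(x) = 0:
  Factor: x^2 - x = x*(x - 1) = 0.
  ⇒ x = 0, 1

f''(x) = 2*x - 1
Second-derivative test at each critical point:
  f''(0) = -1 < 0 → local maximum
  f''(1) = 1 > 0 → local minimum

Critical points: x = 0 (local maximum); x = 1 (local minimum)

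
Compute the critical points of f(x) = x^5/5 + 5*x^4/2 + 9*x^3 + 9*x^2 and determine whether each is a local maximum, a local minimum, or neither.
f'(x) = x*(x^3 + 10*x^2 + 27*x + 18)

Solve f'(x) = 0:
  Factor: x^4 + 10*x^3 + 27*x^2 + 18*x = x*(x + 1)*(x + 3)*(x + 6) = 0.
  ⇒ x = -6, -3, -1, 0

f''(x) = 4*x^3 + 30*x^2 + 54*x + 18
Second-derivative test at each critical point:
  f''(-6) = -90 < 0 → local maximum
  f''(-3) = 18 > 0 → local minimum
  f''(-1) = -10 < 0 → local maximum
  f''(0) = 18 > 0 → local minimum

Critical points: x = -6 (local maximum); x = -3 (local minimum); x = -1 (local maximum); x = 0 (local minimum)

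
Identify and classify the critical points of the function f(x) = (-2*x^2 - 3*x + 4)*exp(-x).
f'(x) = (2*x^2 - x - 7)*exp(-x)

Solve f'(x) = 0:
  f'(x) = (2*x^2 - x - 7)·exp(-x) and exp(-x) > 0 for every x, so f'(x) = 0 ⇔ 2*x^2 - x - 7 = 0.
  2*x^2 - x - 7 = 0 has no rational roots; quadratic formula: x = (1 ± √57)/4.
  ⇒ x = 1/4 - sqrt(57)/4 ≈ -1.6375, 1/4 + sqrt(57)/4 ≈ 2.1375

f''(x) = (-2*x^2 + 5*x + 6)*exp(-x)
Second-derivative test at each critical point:
  f''(-1.6375) = -38.8219 < 0 → local maximum
  f''(2.1375) = 0.8905 > 0 → local minimum

Critical points: x = 1/4 - sqrt(57)/4 ≈ -1.6375 (local maximum); x = 1/4 + sqrt(57)/4 ≈ 2.1375 (local minimum)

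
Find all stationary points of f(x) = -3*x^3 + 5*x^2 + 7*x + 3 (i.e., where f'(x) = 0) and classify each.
f'(x) = -9*x^2 + 10*x + 7

Solve f'(x) = 0:
  9*x^2 - 10*x - 7 = 0 has no rational roots; quadratic formula: x = (10 ± √352)/18.
  ⇒ x = 5/9 - 2*sqrt(22)/9 ≈ -0.4868, 5/9 + 2*sqrt(22)/9 ≈ 1.5979

f''(x) = 10 - 18*x
Second-derivative test at each critical point:
  f''(-0.4868) = 18.7617 > 0 → local minimum
  f''(1.5979) = -18.7617 < 0 → local maximum

Critical points: x = 5/9 - 2*sqrt(22)/9 ≈ -0.4868 (local minimum); x = 5/9 + 2*sqrt(22)/9 ≈ 1.5979 (local maximum)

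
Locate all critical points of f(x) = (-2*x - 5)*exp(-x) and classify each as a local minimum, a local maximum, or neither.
f'(x) = (2*x + 3)*exp(-x)

Solve f'(x) = 0:
  f'(x) = (2*x + 3)·exp(-x) and exp(-x) > 0 for every x, so f'(x) = 0 ⇔ 2*x + 3 = 0.
  2*x + 3 = 0.
  ⇒ x = -3/2

f''(x) = (-2*x - 1)*exp(-x)
Second-derivative test at each critical point:
  f''(-3/2) = 8.9634 > 0 → local minimum

Critical points: x = -3/2 (local minimum)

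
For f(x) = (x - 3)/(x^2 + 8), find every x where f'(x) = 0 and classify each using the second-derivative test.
f'(x) = (x^2 - 2*x*(x - 3) + 8)/(x^2 + 8)^2

Solve f'(x) = 0:
  f'(x) = -(x^2 - 6*x - 8)/(x^2 + 8)^2; the denominator is positive wherever f is defined, so f'(x) = 0 ⇔ -x^2 + 6*x + 8 = 0.
  x^2 - 6*x - 8 = 0 has no rational roots; quadratic formula: x = (6 ± √68)/2.
  ⇒ x = 3 - sqrt(17) ≈ -1.1231, 3 + sqrt(17) ≈ 7.1231

f''(x) = 2*(4*x^2*(x - 3) + 3*(1 - x)*(x^2 + 8))/(x^2 + 8)^3
Second-derivative test at each critical point:
  f''(-1.1231) = 0.0961 > 0 → local minimum
  f''(7.1231) = -0.0024 < 0 → local maximum

Critical points: x = 3 - sqrt(17) ≈ -1.1231 (local minimum); x = 3 + sqrt(17) ≈ 7.1231 (local maximum)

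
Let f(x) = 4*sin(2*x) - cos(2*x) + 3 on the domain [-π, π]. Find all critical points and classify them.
f'(x) = 2*sin(2*x) + 8*cos(2*x)

Solve f'(x) = 0 on [-π, π]:
  f'(x) = 0 ⇔ 4*cos(2*x) = -sin(2*x) ⇔ tan(2*x) = -4, i.e. 2*x = arctan(-4) + nπ; keep the solutions lying in [-π, π].
  ⇒ x = -pi/2 - atan(4)/2 ≈ -2.2337, -atan(4)/2 ≈ -0.6629, -atan(4)/2 + pi/2 ≈ 0.9079, pi - atan(4)/2 ≈ 2.4787

f''(x) = -16*sin(2*x) + 4*cos(2*x)
Second-derivative test at each critical point:
  f''(-2.2337) = -16.4924 < 0 → local maximum
  f''(-0.6629) = 16.4924 > 0 → local minimum
  f''(0.9079) = -16.4924 < 0 → local maximum
  f''(2.4787) = 16.4924 > 0 → local minimum

Critical points: x = -pi/2 - atan(4)/2 ≈ -2.2337 (local maximum); x = -atan(4)/2 ≈ -0.6629 (local minimum); x = -atan(4)/2 + pi/2 ≈ 0.9079 (local maximum); x = pi - atan(4)/2 ≈ 2.4787 (local minimum)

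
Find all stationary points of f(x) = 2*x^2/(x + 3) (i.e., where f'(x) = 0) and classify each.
f'(x) = 2*x*(x + 6)/(x^2 + 6*x + 9)

Solve f'(x) = 0:
  f'(x) = 2*x*(x + 6)/(x + 3)^2; the denominator is positive wherever f is defined, so f'(x) = 0 ⇔ 2*x^2 + 12*x = 0.
  Factor: 2*x^2 + 12*x = 2*x*(x + 6) = 0.
  ⇒ x = -6, 0

f''(x) = 36/(x^3 + 9*x^2 + 27*x + 27)
Second-derivative test at each critical point:
  f''(-6) = -4/3 < 0 → local maximum
  f''(0) = 4/3 > 0 → local minimum

Critical points: x = -6 (local maximum); x = 0 (local minimum)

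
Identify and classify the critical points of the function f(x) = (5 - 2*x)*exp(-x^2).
f'(x) = 2*(x*(2*x - 5) - 1)*exp(-x^2)

Solve f'(x) = 0:
  f'(x) = (4*x^2 - 10*x - 2)·exp(-x^2) and exp(-x^2) > 0 for every x, so f'(x) = 0 ⇔ 4*x^2 - 10*x - 2 = 0.
  Factor: 4*x^2 - 10*x - 2 = 2*(2*x^2 - 5*x - 1); 2*x^2 - 5*x - 1 = 0 has no rational roots; quadratic formula: x = (5 ± √33)/4.
  ⇒ x = 5/4 - sqrt(33)/4 ≈ -0.1861, 5/4 + sqrt(33)/4 ≈ 2.6861

f''(x) = 2*(2*x^2*(5 - 2*x) + 6*x - 5)*exp(-x^2)
Second-derivative test at each critical point:
  f''(-0.1861) = -11.0979 < 0 → local maximum
  f''(2.6861) = 0.0084 > 0 → local minimum

Critical points: x = 5/4 - sqrt(33)/4 ≈ -0.1861 (local maximum); x = 5/4 + sqrt(33)/4 ≈ 2.6861 (local minimum)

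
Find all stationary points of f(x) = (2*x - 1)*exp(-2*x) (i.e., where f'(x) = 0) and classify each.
f'(x) = 4*(1 - x)*exp(-2*x)

Solve f'(x) = 0:
  f'(x) = (4 - 4*x)·exp(-2*x) and exp(-2*x) > 0 for every x, so f'(x) = 0 ⇔ 4 - 4*x = 0.
  Factor: 4 - 4*x = -4*(x - 1) = 0.
  ⇒ x = 1

f''(x) = 4*(2*x - 3)*exp(-2*x)
Second-derivative test at each critical point:
  f''(1) = -0.5413 < 0 → local maximum

Critical points: x = 1 (local maximum)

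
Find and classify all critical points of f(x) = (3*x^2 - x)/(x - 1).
f'(x) = (3*x^2 - 6*x + 1)/(x^2 - 2*x + 1)

Solve f'(x) = 0:
  f'(x) = (3*x^2 - 6*x + 1)/(x - 1)^2; the denominator is positive wherever f is defined, so f'(x) = 0 ⇔ 3*x^2 - 6*x + 1 = 0.
  3*x^2 - 6*x + 1 = 0 has no rational roots; quadratic formula: x = (6 ± √24)/6.
  ⇒ x = 1 - sqrt(6)/3 ≈ 0.1835, sqrt(6)/3 + 1 ≈ 1.8165

f''(x) = 4/(x^3 - 3*x^2 + 3*x - 1)
Second-derivative test at each critical point:
  f''(0.1835) = -7.3485 < 0 → local maximum
  f''(1.8165) = 7.3485 > 0 → local minimum

Critical points: x = 1 - sqrt(6)/3 ≈ 0.1835 (local maximum); x = sqrt(6)/3 + 1 ≈ 1.8165 (local minimum)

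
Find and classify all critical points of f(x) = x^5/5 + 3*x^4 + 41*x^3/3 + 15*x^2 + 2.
f'(x) = x*(x^3 + 12*x^2 + 41*x + 30)

Solve f'(x) = 0:
  Factor: x^4 + 12*x^3 + 41*x^2 + 30*x = x*(x + 1)*(x + 5)*(x + 6) = 0.
  ⇒ x = -6, -5, -1, 0

f''(x) = 4*x^3 + 36*x^2 + 82*x + 30
Second-derivative test at each critical point:
  f''(-6) = -30 < 0 → local maximum
  f''(-5) = 20 > 0 → local minimum
  f''(-1) = -20 < 0 → local maximum
  f''(0) = 30 > 0 → local minimum

Critical points: x = -6 (local maximum); x = -5 (local minimum); x = -1 (local maximum); x = 0 (local minimum)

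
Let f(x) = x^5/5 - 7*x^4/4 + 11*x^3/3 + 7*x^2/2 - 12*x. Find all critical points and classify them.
f'(x) = x^4 - 7*x^3 + 11*x^2 + 7*x - 12

Solve f'(x) = 0:
  Factor: x^4 - 7*x^3 + 11*x^2 + 7*x - 12 = (x - 4)*(x - 3)*(x - 1)*(x + 1) = 0.
  ⇒ x = -1, 1, 3, 4

f''(x) = 4*x^3 - 21*x^2 + 22*x + 7
Second-derivative test at each critical point:
  f''(-1) = -40 < 0 → local maximum
  f''(1) = 12 > 0 → local minimum
  f''(3) = -8 < 0 → local maximum
  f''(4) = 15 > 0 → local minimum

Critical points: x = -1 (local maximum); x = 1 (local minimum); x = 3 (local maximum); x = 4 (local minimum)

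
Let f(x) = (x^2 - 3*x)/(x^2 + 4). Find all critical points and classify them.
f'(x) = (3*x^2 + 8*x - 12)/(x^4 + 8*x^2 + 16)

Solve f'(x) = 0:
  f'(x) = (3*x^2 + 8*x - 12)/(x^2 + 4)^2; the denominator is positive wherever f is defined, so f'(x) = 0 ⇔ 3*x^2 + 8*x - 12 = 0.
  3*x^2 + 8*x - 12 = 0 has no rational roots; quadratic formula: x = (-8 ± √208)/6.
  ⇒ x = -2*sqrt(13)/3 - 4/3 ≈ -3.7370, -4/3 + 2*sqrt(13)/3 ≈ 1.0704

f''(x) = 2*(-3*x^3 - 12*x^2 + 36*x + 16)/(x^6 + 12*x^4 + 48*x^2 + 64)
Second-derivative test at each critical point:
  f''(-3.7370) = -0.0447 < 0 → local maximum
  f''(1.0704) = 0.5447 > 0 → local minimum

Critical points: x = -2*sqrt(13)/3 - 4/3 ≈ -3.7370 (local maximum); x = -4/3 + 2*sqrt(13)/3 ≈ 1.0704 (local minimum)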